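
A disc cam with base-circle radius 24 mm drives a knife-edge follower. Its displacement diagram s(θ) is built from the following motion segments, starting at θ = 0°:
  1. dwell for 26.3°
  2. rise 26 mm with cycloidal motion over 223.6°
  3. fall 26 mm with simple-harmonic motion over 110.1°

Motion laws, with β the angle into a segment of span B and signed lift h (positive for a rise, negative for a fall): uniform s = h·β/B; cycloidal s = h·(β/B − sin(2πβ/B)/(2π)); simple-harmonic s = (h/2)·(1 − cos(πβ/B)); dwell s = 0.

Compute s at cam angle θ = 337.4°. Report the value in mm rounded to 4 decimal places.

seg 1 [0°–26.3°] dwell: s stays 0.0000
seg 2 [26.3°–249.9°] cycloidal, h=26: full span → s += 26 → s = 26.0000
seg 3 [249.9°–360°] simple-harmonic, h=-26: θ=337.4° here. β=87.5, B=110.1. -26/2·(1 − cos(π·0.7947)) = -23.3893 → s = 2.6107

2.6107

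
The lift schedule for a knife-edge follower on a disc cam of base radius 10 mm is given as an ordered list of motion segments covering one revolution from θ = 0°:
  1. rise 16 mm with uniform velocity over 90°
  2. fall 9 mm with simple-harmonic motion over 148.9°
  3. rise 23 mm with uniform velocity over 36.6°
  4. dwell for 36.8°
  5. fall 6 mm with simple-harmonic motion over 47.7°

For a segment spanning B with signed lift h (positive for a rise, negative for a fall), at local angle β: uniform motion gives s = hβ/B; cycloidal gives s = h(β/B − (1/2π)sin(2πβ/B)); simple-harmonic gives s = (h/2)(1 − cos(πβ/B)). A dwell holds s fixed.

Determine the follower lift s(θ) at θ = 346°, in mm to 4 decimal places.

seg 1 [0°–90°] uniform, h=16: full span → s += 16 → s = 16.0000
seg 2 [90°–238.9°] simple-harmonic, h=-9: full span → s += -9 → s = 7.0000
seg 3 [238.9°–275.5°] uniform, h=23: full span → s += 23 → s = 30.0000
seg 4 [275.5°–312.3°] dwell: s stays 30.0000
seg 5 [312.3°–360°] simple-harmonic, h=-6: θ=346° here. β=33.7, B=47.7. -6/2·(1 − cos(π·0.7065)) = -4.8125 → s = 25.1875

25.1875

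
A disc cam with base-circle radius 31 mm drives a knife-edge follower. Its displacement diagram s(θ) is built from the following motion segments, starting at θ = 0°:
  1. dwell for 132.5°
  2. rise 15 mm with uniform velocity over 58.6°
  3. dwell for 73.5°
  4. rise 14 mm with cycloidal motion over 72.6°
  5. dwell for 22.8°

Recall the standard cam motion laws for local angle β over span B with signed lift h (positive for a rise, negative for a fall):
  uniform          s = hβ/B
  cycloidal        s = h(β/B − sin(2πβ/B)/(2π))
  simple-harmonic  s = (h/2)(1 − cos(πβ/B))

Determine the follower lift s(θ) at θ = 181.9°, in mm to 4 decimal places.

seg 1 [0°–132.5°] dwell: s stays 0.0000
seg 2 [132.5°–191.1°] uniform, h=15: θ=181.9° here. β=49.4, B=58.6. 15·49.4/58.6 = 12.6451 → s = 12.6451

12.6451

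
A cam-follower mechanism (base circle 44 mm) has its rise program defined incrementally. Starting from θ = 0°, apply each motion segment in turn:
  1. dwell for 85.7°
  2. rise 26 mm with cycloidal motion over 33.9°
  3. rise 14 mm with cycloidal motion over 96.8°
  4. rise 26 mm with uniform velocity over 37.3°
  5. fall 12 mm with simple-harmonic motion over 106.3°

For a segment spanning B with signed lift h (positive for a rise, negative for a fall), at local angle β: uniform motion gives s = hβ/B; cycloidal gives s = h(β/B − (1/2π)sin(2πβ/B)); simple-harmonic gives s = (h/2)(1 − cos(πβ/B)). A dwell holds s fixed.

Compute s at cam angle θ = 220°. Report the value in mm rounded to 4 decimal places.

seg 1 [0°–85.7°] dwell: s stays 0.0000
seg 2 [85.7°–119.6°] cycloidal, h=26: full span → s += 26 → s = 26.0000
seg 3 [119.6°–216.4°] cycloidal, h=14: full span → s += 14 → s = 40.0000
seg 4 [216.4°–253.7°] uniform, h=26: θ=220° here. β=3.6, B=37.3. 26·3.6/37.3 = 2.5094 → s = 42.5094

42.5094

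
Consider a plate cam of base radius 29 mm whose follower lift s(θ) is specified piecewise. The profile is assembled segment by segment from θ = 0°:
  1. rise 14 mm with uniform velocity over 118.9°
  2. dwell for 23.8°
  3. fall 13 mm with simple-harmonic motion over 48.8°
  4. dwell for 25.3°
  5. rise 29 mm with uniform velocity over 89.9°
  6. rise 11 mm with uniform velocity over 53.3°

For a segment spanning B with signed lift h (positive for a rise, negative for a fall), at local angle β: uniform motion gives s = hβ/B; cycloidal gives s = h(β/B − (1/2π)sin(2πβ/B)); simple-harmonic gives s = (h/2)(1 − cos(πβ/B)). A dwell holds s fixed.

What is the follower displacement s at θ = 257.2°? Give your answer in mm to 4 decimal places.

seg 1 [0°–118.9°] uniform, h=14: full span → s += 14 → s = 14.0000
seg 2 [118.9°–142.7°] dwell: s stays 14.0000
seg 3 [142.7°–191.5°] simple-harmonic, h=-13: full span → s += -13 → s = 1.0000
seg 4 [191.5°–216.8°] dwell: s stays 1.0000
seg 5 [216.8°–306.7°] uniform, h=29: θ=257.2° here. β=40.4, B=89.9. 29·40.4/89.9 = 13.0323 → s = 14.0323

14.0323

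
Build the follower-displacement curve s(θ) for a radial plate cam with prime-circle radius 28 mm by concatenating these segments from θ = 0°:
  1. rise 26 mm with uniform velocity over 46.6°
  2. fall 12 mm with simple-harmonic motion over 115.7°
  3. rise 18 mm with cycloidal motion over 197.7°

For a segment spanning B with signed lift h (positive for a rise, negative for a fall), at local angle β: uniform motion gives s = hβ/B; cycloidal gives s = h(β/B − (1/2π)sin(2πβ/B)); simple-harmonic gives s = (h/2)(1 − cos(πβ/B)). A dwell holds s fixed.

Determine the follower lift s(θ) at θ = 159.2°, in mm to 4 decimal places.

seg 1 [0°–46.6°] uniform, h=26: full span → s += 26 → s = 26.0000
seg 2 [46.6°–162.3°] simple-harmonic, h=-12: θ=159.2° here. β=112.6, B=115.7. -12/2·(1 − cos(π·0.9732)) = -11.9788 → s = 14.0212

14.0212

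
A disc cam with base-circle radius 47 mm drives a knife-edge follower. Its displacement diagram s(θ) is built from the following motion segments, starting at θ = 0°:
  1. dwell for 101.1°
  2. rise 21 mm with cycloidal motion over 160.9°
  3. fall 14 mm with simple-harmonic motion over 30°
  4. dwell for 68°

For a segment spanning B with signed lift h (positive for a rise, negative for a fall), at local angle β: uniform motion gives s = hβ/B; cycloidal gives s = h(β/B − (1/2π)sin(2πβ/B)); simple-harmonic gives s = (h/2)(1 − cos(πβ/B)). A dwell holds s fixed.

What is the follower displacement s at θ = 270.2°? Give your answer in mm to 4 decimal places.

seg 1 [0°–101.1°] dwell: s stays 0.0000
seg 2 [101.1°–262°] cycloidal, h=21: full span → s += 21 → s = 21.0000
seg 3 [262°–292°] simple-harmonic, h=-14: θ=270.2° here. β=8.2, B=30. -14/2·(1 − cos(π·0.2733)) = -2.4261 → s = 18.5739

18.5739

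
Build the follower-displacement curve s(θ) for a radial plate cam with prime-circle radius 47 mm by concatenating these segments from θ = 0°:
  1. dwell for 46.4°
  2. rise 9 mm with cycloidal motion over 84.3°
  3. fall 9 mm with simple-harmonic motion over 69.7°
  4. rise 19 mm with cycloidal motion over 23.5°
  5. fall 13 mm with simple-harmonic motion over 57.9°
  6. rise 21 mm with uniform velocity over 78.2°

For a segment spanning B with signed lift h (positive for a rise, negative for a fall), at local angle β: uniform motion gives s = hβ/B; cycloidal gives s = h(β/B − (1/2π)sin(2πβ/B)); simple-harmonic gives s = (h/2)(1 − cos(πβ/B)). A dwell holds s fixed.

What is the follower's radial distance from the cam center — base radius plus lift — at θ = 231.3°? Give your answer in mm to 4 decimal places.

seg 1 [0°–46.4°] dwell: s stays 0.0000
seg 2 [46.4°–130.7°] cycloidal, h=9: full span → s += 9 → s = 9.0000
seg 3 [130.7°–200.4°] simple-harmonic, h=-9: full span → s += -9 → s = 0.0000
seg 4 [200.4°–223.9°] cycloidal, h=19: full span → s += 19 → s = 19.0000
seg 5 [223.9°–281.8°] simple-harmonic, h=-13: θ=231.3° here. β=7.4, B=57.9. -13/2·(1 − cos(π·0.1278)) = -0.5169 → s = 18.4831
radial distance = base radius + s = 47 + 18.4831 = 65.4831

65.4831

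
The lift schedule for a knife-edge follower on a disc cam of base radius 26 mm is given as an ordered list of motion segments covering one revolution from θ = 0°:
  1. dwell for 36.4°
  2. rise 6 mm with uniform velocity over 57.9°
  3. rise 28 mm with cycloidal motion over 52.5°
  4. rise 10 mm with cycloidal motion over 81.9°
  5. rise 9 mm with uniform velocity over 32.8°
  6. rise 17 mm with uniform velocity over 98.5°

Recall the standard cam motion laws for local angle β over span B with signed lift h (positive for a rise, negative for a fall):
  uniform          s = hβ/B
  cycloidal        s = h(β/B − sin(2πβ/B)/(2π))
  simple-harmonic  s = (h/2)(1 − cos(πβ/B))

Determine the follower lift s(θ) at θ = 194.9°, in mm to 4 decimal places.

seg 1 [0°–36.4°] dwell: s stays 0.0000
seg 2 [36.4°–94.3°] uniform, h=6: full span → s += 6 → s = 6.0000
seg 3 [94.3°–146.8°] cycloidal, h=28: full span → s += 28 → s = 34.0000
seg 4 [146.8°–228.7°] cycloidal, h=10: θ=194.9° here. β=48.1, B=81.9. 10·(0.5873 − sin(2π·0.5873)/(2π)) = 6.7029 → s = 40.7029

40.7029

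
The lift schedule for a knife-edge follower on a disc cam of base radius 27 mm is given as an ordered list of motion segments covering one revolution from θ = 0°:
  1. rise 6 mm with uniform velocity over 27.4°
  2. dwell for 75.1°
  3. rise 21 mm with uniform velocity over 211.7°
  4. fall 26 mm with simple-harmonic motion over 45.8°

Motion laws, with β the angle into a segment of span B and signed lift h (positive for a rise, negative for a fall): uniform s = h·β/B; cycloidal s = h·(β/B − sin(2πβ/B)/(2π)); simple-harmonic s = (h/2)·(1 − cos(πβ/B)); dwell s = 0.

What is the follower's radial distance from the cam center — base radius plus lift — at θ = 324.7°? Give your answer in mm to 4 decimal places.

seg 1 [0°–27.4°] uniform, h=6: full span → s += 6 → s = 6.0000
seg 2 [27.4°–102.5°] dwell: s stays 6.0000
seg 3 [102.5°–314.2°] uniform, h=21: full span → s += 21 → s = 27.0000
seg 4 [314.2°–360°] simple-harmonic, h=-26: θ=324.7° here. β=10.5, B=45.8. -26/2·(1 − cos(π·0.2293)) = -3.2285 → s = 23.7715
radial distance = base radius + s = 27 + 23.7715 = 50.7715

50.7715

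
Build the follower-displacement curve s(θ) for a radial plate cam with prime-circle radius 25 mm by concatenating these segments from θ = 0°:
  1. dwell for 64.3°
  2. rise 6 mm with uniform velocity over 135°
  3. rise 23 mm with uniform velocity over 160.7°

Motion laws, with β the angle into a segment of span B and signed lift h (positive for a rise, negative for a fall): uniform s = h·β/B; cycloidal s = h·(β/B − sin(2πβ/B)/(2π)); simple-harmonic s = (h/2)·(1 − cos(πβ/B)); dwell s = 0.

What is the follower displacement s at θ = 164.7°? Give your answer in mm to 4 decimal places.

seg 1 [0°–64.3°] dwell: s stays 0.0000
seg 2 [64.3°–199.3°] uniform, h=6: θ=164.7° here. β=100.4, B=135. 6·100.4/135 = 4.4622 → s = 4.4622

4.4622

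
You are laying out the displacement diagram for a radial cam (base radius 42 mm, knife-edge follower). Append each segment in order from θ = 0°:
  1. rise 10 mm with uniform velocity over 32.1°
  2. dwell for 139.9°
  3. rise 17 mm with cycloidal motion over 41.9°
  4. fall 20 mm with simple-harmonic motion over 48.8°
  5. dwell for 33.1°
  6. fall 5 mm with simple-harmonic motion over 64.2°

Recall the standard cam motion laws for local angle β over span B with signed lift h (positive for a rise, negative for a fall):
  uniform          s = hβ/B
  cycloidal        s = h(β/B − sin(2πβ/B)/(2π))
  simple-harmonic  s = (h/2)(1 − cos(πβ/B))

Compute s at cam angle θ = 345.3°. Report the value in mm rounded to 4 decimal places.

seg 1 [0°–32.1°] uniform, h=10: full span → s += 10 → s = 10.0000
seg 2 [32.1°–172°] dwell: s stays 10.0000
seg 3 [172°–213.9°] cycloidal, h=17: full span → s += 17 → s = 27.0000
seg 4 [213.9°–262.7°] simple-harmonic, h=-20: full span → s += -20 → s = 7.0000
seg 5 [262.7°–295.8°] dwell: s stays 7.0000
seg 6 [295.8°–360°] simple-harmonic, h=-5: θ=345.3° here. β=49.5, B=64.2. -5/2·(1 − cos(π·0.7710)) = -4.3806 → s = 2.6194

2.6194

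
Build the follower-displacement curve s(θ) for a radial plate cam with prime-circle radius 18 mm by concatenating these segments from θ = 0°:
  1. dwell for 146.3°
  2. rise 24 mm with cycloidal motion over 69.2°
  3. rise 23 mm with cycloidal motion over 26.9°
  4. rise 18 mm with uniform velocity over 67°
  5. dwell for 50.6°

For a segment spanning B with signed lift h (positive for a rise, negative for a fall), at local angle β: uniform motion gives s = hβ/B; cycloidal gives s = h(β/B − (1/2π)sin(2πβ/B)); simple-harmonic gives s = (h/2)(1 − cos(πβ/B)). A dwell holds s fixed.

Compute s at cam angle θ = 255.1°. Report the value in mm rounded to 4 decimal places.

seg 1 [0°–146.3°] dwell: s stays 0.0000
seg 2 [146.3°–215.5°] cycloidal, h=24: full span → s += 24 → s = 24.0000
seg 3 [215.5°–242.4°] cycloidal, h=23: full span → s += 23 → s = 47.0000
seg 4 [242.4°–309.4°] uniform, h=18: θ=255.1° here. β=12.7, B=67. 18·12.7/67 = 3.4119 → s = 50.4119

50.4119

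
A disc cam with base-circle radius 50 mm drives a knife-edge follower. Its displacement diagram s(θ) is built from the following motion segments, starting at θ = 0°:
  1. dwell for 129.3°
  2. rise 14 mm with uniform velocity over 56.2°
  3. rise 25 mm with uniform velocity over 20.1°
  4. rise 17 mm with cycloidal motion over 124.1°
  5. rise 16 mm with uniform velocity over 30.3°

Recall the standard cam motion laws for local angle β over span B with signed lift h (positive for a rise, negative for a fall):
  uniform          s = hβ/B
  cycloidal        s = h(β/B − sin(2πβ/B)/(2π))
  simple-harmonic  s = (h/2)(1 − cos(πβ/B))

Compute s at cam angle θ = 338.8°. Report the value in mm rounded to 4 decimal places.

seg 1 [0°–129.3°] dwell: s stays 0.0000
seg 2 [129.3°–185.5°] uniform, h=14: full span → s += 14 → s = 14.0000
seg 3 [185.5°–205.6°] uniform, h=25: full span → s += 25 → s = 39.0000
seg 4 [205.6°–329.7°] cycloidal, h=17: full span → s += 17 → s = 56.0000
seg 5 [329.7°–360°] uniform, h=16: θ=338.8° here. β=9.1, B=30.3. 16·9.1/30.3 = 4.8053 → s = 60.8053

60.8053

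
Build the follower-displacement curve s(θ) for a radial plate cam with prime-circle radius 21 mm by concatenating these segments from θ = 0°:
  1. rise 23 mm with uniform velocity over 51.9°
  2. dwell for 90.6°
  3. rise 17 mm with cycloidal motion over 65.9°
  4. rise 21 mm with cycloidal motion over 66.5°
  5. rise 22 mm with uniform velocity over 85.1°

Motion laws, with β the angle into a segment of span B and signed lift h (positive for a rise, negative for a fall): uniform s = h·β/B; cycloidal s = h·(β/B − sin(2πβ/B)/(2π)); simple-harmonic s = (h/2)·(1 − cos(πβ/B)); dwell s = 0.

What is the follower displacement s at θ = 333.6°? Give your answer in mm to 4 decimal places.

seg 1 [0°–51.9°] uniform, h=23: full span → s += 23 → s = 23.0000
seg 2 [51.9°–142.5°] dwell: s stays 23.0000
seg 3 [142.5°–208.4°] cycloidal, h=17: full span → s += 17 → s = 40.0000
seg 4 [208.4°–274.9°] cycloidal, h=21: full span → s += 21 → s = 61.0000
seg 5 [274.9°–360°] uniform, h=22: θ=333.6° here. β=58.7, B=85.1. 22·58.7/85.1 = 15.1751 → s = 76.1751

76.1751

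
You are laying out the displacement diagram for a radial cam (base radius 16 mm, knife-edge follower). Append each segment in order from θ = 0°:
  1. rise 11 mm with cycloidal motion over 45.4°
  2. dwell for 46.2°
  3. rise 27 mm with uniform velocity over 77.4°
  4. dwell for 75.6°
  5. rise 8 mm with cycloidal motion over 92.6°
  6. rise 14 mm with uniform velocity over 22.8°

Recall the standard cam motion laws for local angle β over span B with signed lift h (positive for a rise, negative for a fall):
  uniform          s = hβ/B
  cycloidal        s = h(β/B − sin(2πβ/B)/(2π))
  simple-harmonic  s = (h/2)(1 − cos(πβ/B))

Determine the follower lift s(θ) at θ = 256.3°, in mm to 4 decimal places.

seg 1 [0°–45.4°] cycloidal, h=11: full span → s += 11 → s = 11.0000
seg 2 [45.4°–91.6°] dwell: s stays 11.0000
seg 3 [91.6°–169°] uniform, h=27: full span → s += 27 → s = 38.0000
seg 4 [169°–244.6°] dwell: s stays 38.0000
seg 5 [244.6°–337.2°] cycloidal, h=8: θ=256.3° here. β=11.7, B=92.6. 8·(0.1263 − sin(2π·0.1263)/(2π)) = 0.1029 → s = 38.1029

38.1029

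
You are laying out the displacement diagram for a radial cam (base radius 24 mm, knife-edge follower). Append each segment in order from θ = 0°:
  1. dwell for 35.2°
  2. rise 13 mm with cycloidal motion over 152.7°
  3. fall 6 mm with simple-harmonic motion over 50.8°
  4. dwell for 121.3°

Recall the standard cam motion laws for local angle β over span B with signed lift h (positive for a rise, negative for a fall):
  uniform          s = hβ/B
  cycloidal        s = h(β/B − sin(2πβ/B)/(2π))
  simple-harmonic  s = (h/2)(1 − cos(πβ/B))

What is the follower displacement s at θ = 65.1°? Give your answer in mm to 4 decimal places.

seg 1 [0°–35.2°] dwell: s stays 0.0000
seg 2 [35.2°–187.9°] cycloidal, h=13: θ=65.1° here. β=29.9, B=152.7. 13·(0.1958 − sin(2π·0.1958)/(2π)) = 0.5953 → s = 0.5953

0.5953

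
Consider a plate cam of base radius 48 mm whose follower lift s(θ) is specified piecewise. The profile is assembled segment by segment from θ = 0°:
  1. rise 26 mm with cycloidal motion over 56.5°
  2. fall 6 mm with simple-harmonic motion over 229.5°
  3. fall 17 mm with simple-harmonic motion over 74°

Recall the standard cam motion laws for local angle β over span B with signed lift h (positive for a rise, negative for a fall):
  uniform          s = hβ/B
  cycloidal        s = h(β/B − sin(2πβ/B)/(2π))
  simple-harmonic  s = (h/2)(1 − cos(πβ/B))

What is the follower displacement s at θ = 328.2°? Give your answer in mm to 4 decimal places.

seg 1 [0°–56.5°] cycloidal, h=26: full span → s += 26 → s = 26.0000
seg 2 [56.5°–286°] simple-harmonic, h=-6: full span → s += -6 → s = 20.0000
seg 3 [286°–360°] simple-harmonic, h=-17: θ=328.2° here. β=42.2, B=74. -17/2·(1 − cos(π·0.5703)) = -10.3613 → s = 9.6387

9.6387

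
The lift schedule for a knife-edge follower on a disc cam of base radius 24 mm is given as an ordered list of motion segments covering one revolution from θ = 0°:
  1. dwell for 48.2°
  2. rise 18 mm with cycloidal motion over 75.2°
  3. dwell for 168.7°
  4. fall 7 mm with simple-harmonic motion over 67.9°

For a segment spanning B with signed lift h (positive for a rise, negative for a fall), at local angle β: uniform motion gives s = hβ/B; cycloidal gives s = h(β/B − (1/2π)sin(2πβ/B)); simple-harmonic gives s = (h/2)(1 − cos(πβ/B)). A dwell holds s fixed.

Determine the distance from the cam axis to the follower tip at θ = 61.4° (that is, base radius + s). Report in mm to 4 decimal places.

seg 1 [0°–48.2°] dwell: s stays 0.0000
seg 2 [48.2°–123.4°] cycloidal, h=18: θ=61.4° here. β=13.2, B=75.2. 18·(0.1755 − sin(2π·0.1755)/(2π)) = 0.6027 → s = 0.6027
radial distance = base radius + s = 24 + 0.6027 = 24.6027

24.6027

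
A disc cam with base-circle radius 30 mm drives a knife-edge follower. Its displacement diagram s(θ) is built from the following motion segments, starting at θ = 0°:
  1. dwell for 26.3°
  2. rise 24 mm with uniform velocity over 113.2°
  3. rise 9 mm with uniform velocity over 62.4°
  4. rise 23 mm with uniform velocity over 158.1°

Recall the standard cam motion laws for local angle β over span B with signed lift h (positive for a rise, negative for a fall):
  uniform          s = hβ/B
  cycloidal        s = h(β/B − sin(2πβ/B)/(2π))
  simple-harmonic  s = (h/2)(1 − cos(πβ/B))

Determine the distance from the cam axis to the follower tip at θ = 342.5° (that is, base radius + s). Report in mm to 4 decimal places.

seg 1 [0°–26.3°] dwell: s stays 0.0000
seg 2 [26.3°–139.5°] uniform, h=24: full span → s += 24 → s = 24.0000
seg 3 [139.5°–201.9°] uniform, h=9: full span → s += 9 → s = 33.0000
seg 4 [201.9°–360°] uniform, h=23: θ=342.5° here. β=140.6, B=158.1. 23·140.6/158.1 = 20.4541 → s = 53.4541
radial distance = base radius + s = 30 + 53.4541 = 83.4541

83.4541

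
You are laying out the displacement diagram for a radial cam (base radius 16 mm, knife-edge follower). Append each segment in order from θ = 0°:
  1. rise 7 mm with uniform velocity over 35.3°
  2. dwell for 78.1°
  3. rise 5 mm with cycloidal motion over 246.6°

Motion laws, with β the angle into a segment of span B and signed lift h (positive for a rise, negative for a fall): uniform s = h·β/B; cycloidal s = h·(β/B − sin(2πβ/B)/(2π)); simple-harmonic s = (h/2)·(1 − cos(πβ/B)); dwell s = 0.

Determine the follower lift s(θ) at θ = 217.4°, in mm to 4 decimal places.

seg 1 [0°–35.3°] uniform, h=7: full span → s += 7 → s = 7.0000
seg 2 [35.3°–113.4°] dwell: s stays 7.0000
seg 3 [113.4°–360°] cycloidal, h=5: θ=217.4° here. β=104, B=246.6. 5·(0.4217 − sin(2π·0.4217)/(2π)) = 1.7329 → s = 8.7329

8.7329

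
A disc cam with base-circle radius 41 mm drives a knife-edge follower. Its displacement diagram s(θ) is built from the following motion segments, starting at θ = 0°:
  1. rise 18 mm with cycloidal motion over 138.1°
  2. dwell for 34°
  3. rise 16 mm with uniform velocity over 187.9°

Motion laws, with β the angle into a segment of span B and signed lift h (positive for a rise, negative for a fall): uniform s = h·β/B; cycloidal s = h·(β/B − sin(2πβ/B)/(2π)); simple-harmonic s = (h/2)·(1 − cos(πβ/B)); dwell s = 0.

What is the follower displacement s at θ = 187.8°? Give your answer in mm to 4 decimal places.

seg 1 [0°–138.1°] cycloidal, h=18: full span → s += 18 → s = 18.0000
seg 2 [138.1°–172.1°] dwell: s stays 18.0000
seg 3 [172.1°–360°] uniform, h=16: θ=187.8° here. β=15.7, B=187.9. 16·15.7/187.9 = 1.3369 → s = 19.3369

19.3369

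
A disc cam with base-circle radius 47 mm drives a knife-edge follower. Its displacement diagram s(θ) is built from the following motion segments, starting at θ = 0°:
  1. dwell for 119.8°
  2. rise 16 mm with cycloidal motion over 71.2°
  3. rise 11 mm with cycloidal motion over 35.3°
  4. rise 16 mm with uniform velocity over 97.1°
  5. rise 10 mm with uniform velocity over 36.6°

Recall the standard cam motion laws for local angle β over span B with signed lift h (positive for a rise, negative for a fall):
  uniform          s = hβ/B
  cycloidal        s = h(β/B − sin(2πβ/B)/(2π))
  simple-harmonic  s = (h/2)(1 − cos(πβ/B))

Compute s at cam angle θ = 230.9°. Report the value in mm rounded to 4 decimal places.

seg 1 [0°–119.8°] dwell: s stays 0.0000
seg 2 [119.8°–191°] cycloidal, h=16: full span → s += 16 → s = 16.0000
seg 3 [191°–226.3°] cycloidal, h=11: full span → s += 11 → s = 27.0000
seg 4 [226.3°–323.4°] uniform, h=16: θ=230.9° here. β=4.6, B=97.1. 16·4.6/97.1 = 0.7580 → s = 27.7580

27.7580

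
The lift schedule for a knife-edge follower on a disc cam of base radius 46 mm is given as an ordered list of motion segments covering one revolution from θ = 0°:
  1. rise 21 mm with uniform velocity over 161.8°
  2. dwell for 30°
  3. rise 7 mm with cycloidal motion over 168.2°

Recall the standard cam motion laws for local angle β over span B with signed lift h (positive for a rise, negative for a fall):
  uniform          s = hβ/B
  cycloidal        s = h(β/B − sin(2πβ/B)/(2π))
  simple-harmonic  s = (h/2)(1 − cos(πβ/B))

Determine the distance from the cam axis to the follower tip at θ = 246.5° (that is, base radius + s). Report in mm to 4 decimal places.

seg 1 [0°–161.8°] uniform, h=21: full span → s += 21 → s = 21.0000
seg 2 [161.8°–191.8°] dwell: s stays 21.0000
seg 3 [191.8°–360°] cycloidal, h=7: θ=246.5° here. β=54.7, B=168.2. 7·(0.3252 − sin(2π·0.3252)/(2π)) = 1.2845 → s = 22.2845
radial distance = base radius + s = 46 + 22.2845 = 68.2845

68.2845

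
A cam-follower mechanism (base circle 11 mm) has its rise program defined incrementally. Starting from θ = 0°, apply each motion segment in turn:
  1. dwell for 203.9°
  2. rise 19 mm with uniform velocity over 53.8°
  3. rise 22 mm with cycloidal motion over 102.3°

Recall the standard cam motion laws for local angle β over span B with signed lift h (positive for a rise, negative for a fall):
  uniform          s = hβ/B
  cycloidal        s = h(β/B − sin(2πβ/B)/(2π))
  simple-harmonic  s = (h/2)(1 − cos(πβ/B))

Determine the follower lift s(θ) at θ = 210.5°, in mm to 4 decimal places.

seg 1 [0°–203.9°] dwell: s stays 0.0000
seg 2 [203.9°–257.7°] uniform, h=19: θ=210.5° here. β=6.6, B=53.8. 19·6.6/53.8 = 2.3309 → s = 2.3309

2.3309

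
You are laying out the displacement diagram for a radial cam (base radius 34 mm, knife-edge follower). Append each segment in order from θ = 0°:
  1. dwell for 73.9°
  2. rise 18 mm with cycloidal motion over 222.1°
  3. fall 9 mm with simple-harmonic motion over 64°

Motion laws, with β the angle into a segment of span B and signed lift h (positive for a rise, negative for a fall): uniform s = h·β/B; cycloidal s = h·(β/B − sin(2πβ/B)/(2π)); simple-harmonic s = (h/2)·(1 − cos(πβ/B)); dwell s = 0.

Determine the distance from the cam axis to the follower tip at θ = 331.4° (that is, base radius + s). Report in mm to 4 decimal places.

seg 1 [0°–73.9°] dwell: s stays 0.0000
seg 2 [73.9°–296°] cycloidal, h=18: full span → s += 18 → s = 18.0000
seg 3 [296°–360°] simple-harmonic, h=-9: θ=331.4° here. β=35.4, B=64. -9/2·(1 − cos(π·0.5531)) = -5.2476 → s = 12.7524
radial distance = base radius + s = 34 + 12.7524 = 46.7524

46.7524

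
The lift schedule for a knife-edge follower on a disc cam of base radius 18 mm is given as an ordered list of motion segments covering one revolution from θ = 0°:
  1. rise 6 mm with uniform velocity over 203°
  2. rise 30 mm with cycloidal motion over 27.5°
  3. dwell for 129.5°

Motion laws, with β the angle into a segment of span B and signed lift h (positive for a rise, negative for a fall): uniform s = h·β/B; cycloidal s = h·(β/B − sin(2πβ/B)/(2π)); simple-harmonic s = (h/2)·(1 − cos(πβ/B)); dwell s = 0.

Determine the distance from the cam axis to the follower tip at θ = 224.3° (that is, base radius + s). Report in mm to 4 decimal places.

seg 1 [0°–203°] uniform, h=6: full span → s += 6 → s = 6.0000
seg 2 [203°–230.5°] cycloidal, h=30: θ=224.3° here. β=21.3, B=27.5. 30·(0.7745 − sin(2π·0.7745)/(2π)) = 27.9543 → s = 33.9543
radial distance = base radius + s = 18 + 33.9543 = 51.9543

51.9543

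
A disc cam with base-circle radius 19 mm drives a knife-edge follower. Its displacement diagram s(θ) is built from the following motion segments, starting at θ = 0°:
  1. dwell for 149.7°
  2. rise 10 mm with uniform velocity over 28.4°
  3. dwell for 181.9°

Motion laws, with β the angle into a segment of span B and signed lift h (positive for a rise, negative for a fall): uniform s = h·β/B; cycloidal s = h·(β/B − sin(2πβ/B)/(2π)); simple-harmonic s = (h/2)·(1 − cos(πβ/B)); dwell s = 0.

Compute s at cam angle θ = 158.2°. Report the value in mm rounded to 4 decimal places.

seg 1 [0°–149.7°] dwell: s stays 0.0000
seg 2 [149.7°–178.1°] uniform, h=10: θ=158.2° here. β=8.5, B=28.4. 10·8.5/28.4 = 2.9930 → s = 2.9930

2.9930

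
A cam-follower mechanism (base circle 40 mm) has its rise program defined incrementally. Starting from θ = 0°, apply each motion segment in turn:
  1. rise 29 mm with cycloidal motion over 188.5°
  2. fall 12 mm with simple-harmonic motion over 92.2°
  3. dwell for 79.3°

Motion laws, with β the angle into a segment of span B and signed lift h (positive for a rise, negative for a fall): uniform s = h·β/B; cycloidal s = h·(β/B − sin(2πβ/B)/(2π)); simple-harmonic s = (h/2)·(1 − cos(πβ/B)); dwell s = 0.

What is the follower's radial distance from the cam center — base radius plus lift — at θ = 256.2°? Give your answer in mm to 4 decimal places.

seg 1 [0°–188.5°] cycloidal, h=29: full span → s += 29 → s = 29.0000
seg 2 [188.5°–280.7°] simple-harmonic, h=-12: θ=256.2° here. β=67.7, B=92.2. -12/2·(1 − cos(π·0.7343)) = -10.0279 → s = 18.9721
radial distance = base radius + s = 40 + 18.9721 = 58.9721

58.9721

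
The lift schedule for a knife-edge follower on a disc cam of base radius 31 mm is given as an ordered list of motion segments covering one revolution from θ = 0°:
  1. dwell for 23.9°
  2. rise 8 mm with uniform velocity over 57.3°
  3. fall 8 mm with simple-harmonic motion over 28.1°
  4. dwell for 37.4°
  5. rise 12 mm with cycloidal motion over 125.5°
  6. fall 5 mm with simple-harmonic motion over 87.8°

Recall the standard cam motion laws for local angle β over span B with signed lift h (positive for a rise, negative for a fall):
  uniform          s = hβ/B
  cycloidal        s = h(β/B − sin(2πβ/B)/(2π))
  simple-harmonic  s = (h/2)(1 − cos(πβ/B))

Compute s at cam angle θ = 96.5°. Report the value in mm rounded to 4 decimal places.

seg 1 [0°–23.9°] dwell: s stays 0.0000
seg 2 [23.9°–81.2°] uniform, h=8: full span → s += 8 → s = 8.0000
seg 3 [81.2°–109.3°] simple-harmonic, h=-8: θ=96.5° here. β=15.3, B=28.1. -8/2·(1 − cos(π·0.5445)) = -4.5572 → s = 3.4428

3.4428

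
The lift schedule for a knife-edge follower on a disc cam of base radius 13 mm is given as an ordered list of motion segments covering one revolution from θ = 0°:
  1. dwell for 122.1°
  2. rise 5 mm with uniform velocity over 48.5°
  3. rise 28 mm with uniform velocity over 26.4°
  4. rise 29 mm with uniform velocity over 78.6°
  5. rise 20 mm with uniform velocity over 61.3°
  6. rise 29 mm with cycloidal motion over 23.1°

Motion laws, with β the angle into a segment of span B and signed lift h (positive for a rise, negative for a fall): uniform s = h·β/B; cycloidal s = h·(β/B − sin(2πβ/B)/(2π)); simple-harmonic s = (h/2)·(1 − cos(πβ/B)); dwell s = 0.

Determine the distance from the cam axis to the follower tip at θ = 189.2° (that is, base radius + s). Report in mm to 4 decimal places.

seg 1 [0°–122.1°] dwell: s stays 0.0000
seg 2 [122.1°–170.6°] uniform, h=5: full span → s += 5 → s = 5.0000
seg 3 [170.6°–197°] uniform, h=28: θ=189.2° here. β=18.6, B=26.4. 28·18.6/26.4 = 19.7273 → s = 24.7273
radial distance = base radius + s = 13 + 24.7273 = 37.7273

37.7273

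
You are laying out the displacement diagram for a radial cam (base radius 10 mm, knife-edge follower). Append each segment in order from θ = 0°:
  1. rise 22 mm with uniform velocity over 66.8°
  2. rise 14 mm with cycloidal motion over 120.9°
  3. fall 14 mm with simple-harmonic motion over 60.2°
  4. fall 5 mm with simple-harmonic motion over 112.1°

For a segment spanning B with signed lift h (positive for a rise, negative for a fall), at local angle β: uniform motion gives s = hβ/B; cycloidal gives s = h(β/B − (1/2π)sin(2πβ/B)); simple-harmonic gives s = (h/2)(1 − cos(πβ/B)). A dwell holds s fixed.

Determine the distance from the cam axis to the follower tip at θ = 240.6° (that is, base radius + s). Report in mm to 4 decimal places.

seg 1 [0°–66.8°] uniform, h=22: full span → s += 22 → s = 22.0000
seg 2 [66.8°–187.7°] cycloidal, h=14: full span → s += 14 → s = 36.0000
seg 3 [187.7°–247.9°] simple-harmonic, h=-14: θ=240.6° here. β=52.9, B=60.2. -14/2·(1 − cos(π·0.8787)) = -13.4982 → s = 22.5018
radial distance = base radius + s = 10 + 22.5018 = 32.5018

32.5018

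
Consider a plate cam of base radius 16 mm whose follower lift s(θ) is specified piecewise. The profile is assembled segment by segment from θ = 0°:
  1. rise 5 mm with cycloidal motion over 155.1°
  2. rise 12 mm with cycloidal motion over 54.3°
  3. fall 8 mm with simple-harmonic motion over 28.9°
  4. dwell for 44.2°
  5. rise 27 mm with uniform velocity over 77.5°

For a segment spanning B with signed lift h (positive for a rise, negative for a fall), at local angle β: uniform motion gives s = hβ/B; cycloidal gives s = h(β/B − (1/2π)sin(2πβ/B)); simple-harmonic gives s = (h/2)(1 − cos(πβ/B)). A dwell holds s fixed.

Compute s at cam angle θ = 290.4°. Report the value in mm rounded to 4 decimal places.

seg 1 [0°–155.1°] cycloidal, h=5: full span → s += 5 → s = 5.0000
seg 2 [155.1°–209.4°] cycloidal, h=12: full span → s += 12 → s = 17.0000
seg 3 [209.4°–238.3°] simple-harmonic, h=-8: full span → s += -8 → s = 9.0000
seg 4 [238.3°–282.5°] dwell: s stays 9.0000
seg 5 [282.5°–360°] uniform, h=27: θ=290.4° here. β=7.9, B=77.5. 27·7.9/77.5 = 2.7523 → s = 11.7523

11.7523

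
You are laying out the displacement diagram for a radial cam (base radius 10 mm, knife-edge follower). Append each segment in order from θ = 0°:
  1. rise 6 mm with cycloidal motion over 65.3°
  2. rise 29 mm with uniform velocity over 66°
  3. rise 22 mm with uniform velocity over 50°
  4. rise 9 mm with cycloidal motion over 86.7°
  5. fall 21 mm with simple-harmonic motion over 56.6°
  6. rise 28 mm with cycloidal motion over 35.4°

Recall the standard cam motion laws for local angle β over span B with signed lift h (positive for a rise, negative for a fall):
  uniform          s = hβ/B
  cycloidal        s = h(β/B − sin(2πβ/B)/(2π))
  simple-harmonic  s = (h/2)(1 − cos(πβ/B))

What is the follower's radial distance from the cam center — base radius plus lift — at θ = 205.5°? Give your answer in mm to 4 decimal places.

seg 1 [0°–65.3°] cycloidal, h=6: full span → s += 6 → s = 6.0000
seg 2 [65.3°–131.3°] uniform, h=29: full span → s += 29 → s = 35.0000
seg 3 [131.3°–181.3°] uniform, h=22: full span → s += 22 → s = 57.0000
seg 4 [181.3°–268°] cycloidal, h=9: θ=205.5° here. β=24.2, B=86.7. 9·(0.2791 − sin(2π·0.2791)/(2π)) = 1.1036 → s = 58.1036
radial distance = base radius + s = 10 + 58.1036 = 68.1036

68.1036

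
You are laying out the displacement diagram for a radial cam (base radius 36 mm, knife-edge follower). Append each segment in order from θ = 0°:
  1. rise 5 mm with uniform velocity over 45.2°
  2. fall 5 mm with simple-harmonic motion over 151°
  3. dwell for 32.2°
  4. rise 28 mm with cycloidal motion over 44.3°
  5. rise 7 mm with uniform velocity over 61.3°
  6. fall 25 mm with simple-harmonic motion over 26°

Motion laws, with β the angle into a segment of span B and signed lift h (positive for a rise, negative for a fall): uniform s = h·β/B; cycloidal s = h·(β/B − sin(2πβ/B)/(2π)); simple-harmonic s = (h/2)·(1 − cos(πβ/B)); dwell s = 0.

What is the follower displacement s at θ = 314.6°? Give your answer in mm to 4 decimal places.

seg 1 [0°–45.2°] uniform, h=5: full span → s += 5 → s = 5.0000
seg 2 [45.2°–196.2°] simple-harmonic, h=-5: full span → s += -5 → s = 0.0000
seg 3 [196.2°–228.4°] dwell: s stays 0.0000
seg 4 [228.4°–272.7°] cycloidal, h=28: full span → s += 28 → s = 28.0000
seg 5 [272.7°–334°] uniform, h=7: θ=314.6° here. β=41.9, B=61.3. 7·41.9/61.3 = 4.7847 → s = 32.7847

32.7847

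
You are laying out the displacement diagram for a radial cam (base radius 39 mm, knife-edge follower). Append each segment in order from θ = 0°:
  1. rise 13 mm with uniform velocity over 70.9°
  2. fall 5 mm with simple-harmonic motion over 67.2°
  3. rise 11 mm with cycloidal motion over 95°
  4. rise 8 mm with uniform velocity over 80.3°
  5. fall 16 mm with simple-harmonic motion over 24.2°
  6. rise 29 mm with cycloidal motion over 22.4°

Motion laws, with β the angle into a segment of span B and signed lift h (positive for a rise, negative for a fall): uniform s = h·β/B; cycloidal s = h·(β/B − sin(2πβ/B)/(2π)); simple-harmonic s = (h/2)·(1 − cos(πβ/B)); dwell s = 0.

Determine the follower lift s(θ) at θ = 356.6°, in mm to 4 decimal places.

seg 1 [0°–70.9°] uniform, h=13: full span → s += 13 → s = 13.0000
seg 2 [70.9°–138.1°] simple-harmonic, h=-5: full span → s += -5 → s = 8.0000
seg 3 [138.1°–233.1°] cycloidal, h=11: full span → s += 11 → s = 19.0000
seg 4 [233.1°–313.4°] uniform, h=8: full span → s += 8 → s = 27.0000
seg 5 [313.4°–337.6°] simple-harmonic, h=-16: full span → s += -16 → s = 11.0000
seg 6 [337.6°–360°] cycloidal, h=29: θ=356.6° here. β=19, B=22.4. 29·(0.8482 − sin(2π·0.8482)/(2π)) = 28.3624 → s = 39.3624

39.3624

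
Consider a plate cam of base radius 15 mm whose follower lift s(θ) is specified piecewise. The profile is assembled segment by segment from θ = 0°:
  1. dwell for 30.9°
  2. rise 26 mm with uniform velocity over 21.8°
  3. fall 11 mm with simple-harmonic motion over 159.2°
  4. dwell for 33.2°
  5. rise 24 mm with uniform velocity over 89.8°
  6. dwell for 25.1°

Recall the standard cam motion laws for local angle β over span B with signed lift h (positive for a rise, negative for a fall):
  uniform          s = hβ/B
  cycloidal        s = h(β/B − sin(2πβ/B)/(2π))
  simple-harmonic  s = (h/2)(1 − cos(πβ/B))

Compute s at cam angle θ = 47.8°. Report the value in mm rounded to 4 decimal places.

seg 1 [0°–30.9°] dwell: s stays 0.0000
seg 2 [30.9°–52.7°] uniform, h=26: θ=47.8° here. β=16.9, B=21.8. 26·16.9/21.8 = 20.1560 → s = 20.1560

20.1560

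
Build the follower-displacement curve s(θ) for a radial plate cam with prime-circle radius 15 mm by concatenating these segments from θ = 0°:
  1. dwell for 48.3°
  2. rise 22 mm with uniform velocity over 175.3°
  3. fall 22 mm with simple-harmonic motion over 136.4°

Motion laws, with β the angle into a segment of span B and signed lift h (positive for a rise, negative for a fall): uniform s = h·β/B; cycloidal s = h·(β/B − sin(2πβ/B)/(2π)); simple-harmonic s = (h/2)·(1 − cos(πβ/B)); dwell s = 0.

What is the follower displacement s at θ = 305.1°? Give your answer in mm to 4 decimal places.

seg 1 [0°–48.3°] dwell: s stays 0.0000
seg 2 [48.3°–223.6°] uniform, h=22: full span → s += 22 → s = 22.0000
seg 3 [223.6°–360°] simple-harmonic, h=-22: θ=305.1° here. β=81.5, B=136.4. -22/2·(1 − cos(π·0.5975)) = -14.3172 → s = 7.6828

7.6828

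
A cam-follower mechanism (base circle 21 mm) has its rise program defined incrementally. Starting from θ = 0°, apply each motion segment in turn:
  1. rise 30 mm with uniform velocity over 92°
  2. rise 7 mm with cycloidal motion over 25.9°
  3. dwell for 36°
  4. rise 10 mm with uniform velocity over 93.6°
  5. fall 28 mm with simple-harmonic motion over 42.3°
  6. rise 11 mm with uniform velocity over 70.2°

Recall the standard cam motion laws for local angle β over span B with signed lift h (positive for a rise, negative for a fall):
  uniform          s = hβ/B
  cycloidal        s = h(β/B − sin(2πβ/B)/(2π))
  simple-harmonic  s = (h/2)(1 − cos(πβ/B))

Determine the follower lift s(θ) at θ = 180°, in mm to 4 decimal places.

seg 1 [0°–92°] uniform, h=30: full span → s += 30 → s = 30.0000
seg 2 [92°–117.9°] cycloidal, h=7: full span → s += 7 → s = 37.0000
seg 3 [117.9°–153.9°] dwell: s stays 37.0000
seg 4 [153.9°–247.5°] uniform, h=10: θ=180° here. β=26.1, B=93.6. 10·26.1/93.6 = 2.7885 → s = 39.7885

39.7885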